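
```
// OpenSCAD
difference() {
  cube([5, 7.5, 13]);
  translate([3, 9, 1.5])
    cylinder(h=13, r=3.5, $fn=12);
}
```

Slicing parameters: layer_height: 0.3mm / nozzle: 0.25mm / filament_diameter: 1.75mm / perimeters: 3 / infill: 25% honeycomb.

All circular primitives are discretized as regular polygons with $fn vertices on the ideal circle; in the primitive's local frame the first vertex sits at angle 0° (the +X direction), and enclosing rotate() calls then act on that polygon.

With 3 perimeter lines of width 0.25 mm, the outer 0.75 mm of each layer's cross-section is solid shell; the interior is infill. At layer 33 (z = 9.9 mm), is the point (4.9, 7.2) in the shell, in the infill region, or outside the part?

outside

At z = 9.9 mm: the cube (footprint 5×7.5) is included at this height; the r=3.5 cylinder at (3, 9) contributes a regular 12-gon of circumradius 3.5; Taking the first minus the rest: starting from the 5×7.5 cube, the r=3.5 cylinder at (3, 9) partially overlaps it — only the 7.66 mm² overlap (of its 36.75 mm²) is removed, clipping the outline — 1 connected region. Overall, the cross-section is a single solid region. The nearest boundary edge runs (4.75, 5.97)→(5.00, 6.22); distance from the point to it = 0.99 mm. The point is not inside any of the regions above, so it lies outside the cross-section (0.99 mm from the nearest boundary).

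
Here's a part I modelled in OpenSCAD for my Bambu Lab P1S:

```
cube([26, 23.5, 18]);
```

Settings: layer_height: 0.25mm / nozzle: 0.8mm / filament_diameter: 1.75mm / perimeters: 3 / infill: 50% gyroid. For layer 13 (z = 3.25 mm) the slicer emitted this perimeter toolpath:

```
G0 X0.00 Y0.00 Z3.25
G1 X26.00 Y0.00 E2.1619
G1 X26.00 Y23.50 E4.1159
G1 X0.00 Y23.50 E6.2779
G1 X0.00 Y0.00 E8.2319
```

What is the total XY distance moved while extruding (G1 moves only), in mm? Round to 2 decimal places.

99.00 mm

Sum the Euclidean lengths of each G1 segment: total = 99.00 mm.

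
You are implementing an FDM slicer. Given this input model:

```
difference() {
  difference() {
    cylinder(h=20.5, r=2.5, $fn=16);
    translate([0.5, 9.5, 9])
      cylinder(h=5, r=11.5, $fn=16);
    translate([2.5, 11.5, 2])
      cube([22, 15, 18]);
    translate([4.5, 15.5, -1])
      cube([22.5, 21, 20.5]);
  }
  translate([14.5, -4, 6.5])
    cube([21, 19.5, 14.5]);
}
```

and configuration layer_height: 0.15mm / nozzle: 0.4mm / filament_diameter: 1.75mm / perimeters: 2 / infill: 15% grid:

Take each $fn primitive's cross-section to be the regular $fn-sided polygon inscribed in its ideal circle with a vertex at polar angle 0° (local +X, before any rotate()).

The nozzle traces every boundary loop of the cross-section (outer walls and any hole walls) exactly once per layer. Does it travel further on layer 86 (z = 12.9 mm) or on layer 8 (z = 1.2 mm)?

layer 8 (z = 1.2 mm)

Layer 86 (z = 12.9): the r=2.5 cylinder contributes a regular 16-gon of circumradius 2.5 (perimeter = 2·16·2.500·sin(180°/16) = 15.61 mm); the cylinder at (0.5, 9.5): section is a regular 16-gon, circumradius r=11.5 (perimeter = 2·16·11.500·sin(180°/16) = 71.79 mm); the cube at (2.5, 11.5) (footprint 22×15) is included at this height (perimeter 74.00 mm); the 22.5×21 cube at (4.5, 15.5) contributes its full rectangle (perimeter 87.00 mm); After the difference (first − rest): starting from the r=2.5 cylinder, the r=11.5 cylinder at (0.5, 9.5) partially overlaps it — only the 17.61 mm² overlap (of its 404.88 mm²) is removed, clipping the outline; the 22×15 cube at (2.5, 11.5) misses the remaining region (no effect); the 22.5×21 cube at (4.5, 15.5) misses the remaining region (no effect) — boundary = 8.03 mm; the cube at (14.5, -4) is present — its section is the full 21×19.5 rectangle (perimeter 81.00 mm); Subtracting the remaining from the first: starting from that combined region, the 21×19.5 cube at (14.5, -4) misses the remaining region (no effect) — boundary = 8.03 mm. So its perimeter = 8.03 mm. Layer 8 (z = 1.2): the r=2.5 cylinder gives a regular 16-gon of circumradius 2.5 (constant along its height) (perimeter = 2·16·2.500·sin(180°/16) = 15.61 mm); the cylinder at (0.5, 9.5) is not intersected at this z (z outside [9, 14]); the cube at (2.5, 11.5) does not reach this height (z outside [2, 20]); the cube at (4.5, 15.5) (footprint 22.5×21) is included at this height (perimeter 87.00 mm); Subtracting the remaining from the first: starting from the r=2.5 cylinder, the 22.5×21 cube at (4.5, 15.5) misses the remaining region (no effect) — boundary = 15.61 mm; the cube at (14.5, -4) is absent (z outside [6.5, 21]); Subtracting the remaining from the first: none of the subtracted shapes is present at this height, so that combined region is unchanged — boundary = 15.61 mm. So its perimeter = 15.61 mm. Layer 8 is larger (15.61 vs 8.03 mm).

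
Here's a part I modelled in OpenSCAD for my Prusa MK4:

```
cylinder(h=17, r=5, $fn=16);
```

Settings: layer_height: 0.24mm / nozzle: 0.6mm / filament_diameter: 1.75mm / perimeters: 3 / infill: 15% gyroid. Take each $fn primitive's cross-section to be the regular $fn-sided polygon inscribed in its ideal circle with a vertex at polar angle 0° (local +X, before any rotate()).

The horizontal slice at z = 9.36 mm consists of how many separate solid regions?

1

At z = 9.36 mm: the r=5 cylinder contributes a regular 16-gon of circumradius 5. The result has 1 disconnected region.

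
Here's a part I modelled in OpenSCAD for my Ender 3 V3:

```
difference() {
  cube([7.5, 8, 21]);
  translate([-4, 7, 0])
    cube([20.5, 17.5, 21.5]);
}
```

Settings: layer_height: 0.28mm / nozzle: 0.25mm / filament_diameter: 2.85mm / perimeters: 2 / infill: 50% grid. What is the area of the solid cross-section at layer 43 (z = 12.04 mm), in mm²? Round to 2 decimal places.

At z = 12.04 mm: the cube is present — its section is the full 7.5×8 rectangle (area 60.00 mm²); the 20.5×17.5 cube at (-4, 7) contributes its full rectangle (area 358.75 mm²); Taking the first minus the rest: starting from the 7.5×8 cube (60.00 mm²), the 20.5×17.5 cube at (-4, 7) partially overlaps it — only the 7.50 mm² overlap (of its 358.75 mm²) is removed, clipping the outline — area = 52.50 mm². Overall, the cross-section is a single solid region. Net area = 52.50 mm².

52.50 mm²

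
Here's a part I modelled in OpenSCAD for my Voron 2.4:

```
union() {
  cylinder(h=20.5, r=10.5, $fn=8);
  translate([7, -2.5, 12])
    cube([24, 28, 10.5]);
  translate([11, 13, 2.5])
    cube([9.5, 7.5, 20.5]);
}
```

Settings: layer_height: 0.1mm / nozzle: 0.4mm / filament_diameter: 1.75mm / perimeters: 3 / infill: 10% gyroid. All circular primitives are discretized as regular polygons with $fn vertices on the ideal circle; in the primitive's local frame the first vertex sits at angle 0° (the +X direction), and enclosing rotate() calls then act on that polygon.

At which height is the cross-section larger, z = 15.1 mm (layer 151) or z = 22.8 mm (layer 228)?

layer 151 (z = 15.1 mm)

Layer 151 (z = 15.1): the r=10.5 cylinder gives a regular 8-gon of circumradius 10.5 (constant along its height) (area = (8/2)·10.500²·sin(360°/8) = 311.83 mm²); the cube at (7, -2.5) (footprint 24×28) is included at this height (area 672.00 mm²); the cube at (11, 13) is present — its section is the full 9.5×7.5 rectangle (area 71.25 mm²); Combining (union): the regions partially overlap — summed areas 1055.08 mm² minus the doubly-counted overlap 93.31 mm² gives 961.77 mm² — area = 961.77 mm². So its area = 961.77 mm². Layer 228 (z = 22.8): the cylinder does not reach this height (z outside [0, 20.5]); the cube at (7, -2.5) is absent (z outside [12, 22.5]); the cube at (11, 13) is present — its section is the full 9.5×7.5 rectangle (area 71.25 mm²); Merging all regions: only the 9.5×7.5 cube at (11, 13) is present, so the union is just that shape — area = 71.25 mm². So its area = 71.25 mm². Layer 151 is larger (961.77 vs 71.25 mm²).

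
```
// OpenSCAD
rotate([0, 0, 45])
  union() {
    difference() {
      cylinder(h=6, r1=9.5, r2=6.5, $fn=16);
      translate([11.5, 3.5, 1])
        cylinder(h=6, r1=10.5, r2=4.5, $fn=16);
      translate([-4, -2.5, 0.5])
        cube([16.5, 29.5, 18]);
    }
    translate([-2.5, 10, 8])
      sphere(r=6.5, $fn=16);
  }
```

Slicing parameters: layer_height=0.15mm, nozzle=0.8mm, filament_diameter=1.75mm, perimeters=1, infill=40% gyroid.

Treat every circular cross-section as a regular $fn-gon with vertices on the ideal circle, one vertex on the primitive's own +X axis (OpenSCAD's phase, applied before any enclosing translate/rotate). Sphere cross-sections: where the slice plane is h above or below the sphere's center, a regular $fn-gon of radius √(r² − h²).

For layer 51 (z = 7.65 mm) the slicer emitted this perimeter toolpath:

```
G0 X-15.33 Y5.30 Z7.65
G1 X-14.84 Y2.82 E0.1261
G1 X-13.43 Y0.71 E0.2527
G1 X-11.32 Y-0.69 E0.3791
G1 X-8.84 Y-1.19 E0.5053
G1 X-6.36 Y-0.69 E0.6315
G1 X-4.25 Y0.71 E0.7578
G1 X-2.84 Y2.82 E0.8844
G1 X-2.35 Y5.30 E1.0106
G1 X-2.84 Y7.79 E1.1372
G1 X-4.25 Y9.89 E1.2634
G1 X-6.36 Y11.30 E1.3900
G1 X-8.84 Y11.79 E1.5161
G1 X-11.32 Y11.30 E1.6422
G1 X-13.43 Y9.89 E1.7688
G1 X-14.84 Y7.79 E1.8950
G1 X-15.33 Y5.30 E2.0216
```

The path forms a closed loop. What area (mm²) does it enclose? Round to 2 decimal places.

128.98 mm²

Apply the shoelace formula to the sequence of (X, Y) vertices; enclosed area = 128.98 mm².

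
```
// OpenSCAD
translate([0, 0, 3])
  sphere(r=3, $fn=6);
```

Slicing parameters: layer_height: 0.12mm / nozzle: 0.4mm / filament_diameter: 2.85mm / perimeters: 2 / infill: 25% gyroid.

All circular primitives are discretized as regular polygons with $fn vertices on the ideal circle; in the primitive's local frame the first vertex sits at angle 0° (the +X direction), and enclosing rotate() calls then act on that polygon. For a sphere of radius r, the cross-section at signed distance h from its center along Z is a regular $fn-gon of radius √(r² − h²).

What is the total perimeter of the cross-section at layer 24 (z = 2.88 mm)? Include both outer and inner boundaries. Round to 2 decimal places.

At z = 2.88 mm: the r=3 sphere slices to a regular 6-gon of circumradius 2.998 (√(r²−h²) with h=0.12 from center) (perimeter = 2·6·2.998·sin(180°/6) = 17.99 mm). Overall, the cross-section is a single solid region. Total boundary length (outer) = 17.99 mm.

17.99 mm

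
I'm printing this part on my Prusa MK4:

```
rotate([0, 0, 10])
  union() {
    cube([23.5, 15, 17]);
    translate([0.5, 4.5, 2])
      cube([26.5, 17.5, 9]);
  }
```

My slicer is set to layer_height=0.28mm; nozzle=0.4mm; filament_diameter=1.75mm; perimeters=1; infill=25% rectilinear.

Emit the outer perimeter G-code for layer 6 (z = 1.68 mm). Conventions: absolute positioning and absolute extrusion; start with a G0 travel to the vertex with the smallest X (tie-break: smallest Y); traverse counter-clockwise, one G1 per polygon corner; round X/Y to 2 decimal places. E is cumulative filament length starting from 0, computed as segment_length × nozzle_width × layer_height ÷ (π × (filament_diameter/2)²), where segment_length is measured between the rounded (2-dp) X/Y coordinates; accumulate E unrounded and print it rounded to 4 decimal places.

G0 X-2.60 Y14.77 Z1.68
G1 X0.00 Y0.00 E0.6983
G1 X23.14 Y4.08 E1.7924
G1 X20.54 Y18.85 E2.4908
G1 X-2.60 Y14.77 E3.5849

At z = 1.68 mm: the cube (footprint 23.5×15) is included at this height; the cube at (0.5, 4.5) does not reach this height (z outside [2, 11]); Taking the union: only the 23.5×15 cube is present, so the union is just that shape — 1 connected region; (rotated 10° about Z; rotation is an isometry so areas/perimeters/island counts are preserved). The outline is a single polygon with 4 vertices. Extrusion per mm of travel: 0.4 × 0.28 / (π × 0.875²) = 0.046564. Accumulating E over each segment gives final E = 3.5849.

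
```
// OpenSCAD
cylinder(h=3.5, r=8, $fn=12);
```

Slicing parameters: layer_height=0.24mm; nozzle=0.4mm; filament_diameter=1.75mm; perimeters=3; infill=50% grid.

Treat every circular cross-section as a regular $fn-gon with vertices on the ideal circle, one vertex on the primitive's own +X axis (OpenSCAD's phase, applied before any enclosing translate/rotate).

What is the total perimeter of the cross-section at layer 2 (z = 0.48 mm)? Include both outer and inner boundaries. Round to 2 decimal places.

49.69 mm

At z = 0.48 mm: the cylinder: section is a regular 12-gon, circumradius r=8 (perimeter = 2·12·8.000·sin(180°/12) = 49.69 mm). Overall, the cross-section is a single solid region. Total boundary length (outer) = 49.69 mm.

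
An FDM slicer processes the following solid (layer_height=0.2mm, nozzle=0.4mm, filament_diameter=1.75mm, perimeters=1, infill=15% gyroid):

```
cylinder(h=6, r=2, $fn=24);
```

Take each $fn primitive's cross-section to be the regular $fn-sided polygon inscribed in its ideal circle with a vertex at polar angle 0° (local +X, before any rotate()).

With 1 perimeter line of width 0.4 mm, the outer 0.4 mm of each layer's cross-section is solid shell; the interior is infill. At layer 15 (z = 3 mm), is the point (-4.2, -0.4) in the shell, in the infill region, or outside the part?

At z = 3 mm: the r=2 cylinder contributes a regular 24-gon of circumradius 2. Overall, the cross-section is a single solid region. The nearest boundary edge runs (-2.00, 0.00)→(-1.93, -0.52); distance from the point to it = 2.23 mm. The point is not inside any of the regions above, so it lies outside the cross-section (2.23 mm from the nearest boundary).

outside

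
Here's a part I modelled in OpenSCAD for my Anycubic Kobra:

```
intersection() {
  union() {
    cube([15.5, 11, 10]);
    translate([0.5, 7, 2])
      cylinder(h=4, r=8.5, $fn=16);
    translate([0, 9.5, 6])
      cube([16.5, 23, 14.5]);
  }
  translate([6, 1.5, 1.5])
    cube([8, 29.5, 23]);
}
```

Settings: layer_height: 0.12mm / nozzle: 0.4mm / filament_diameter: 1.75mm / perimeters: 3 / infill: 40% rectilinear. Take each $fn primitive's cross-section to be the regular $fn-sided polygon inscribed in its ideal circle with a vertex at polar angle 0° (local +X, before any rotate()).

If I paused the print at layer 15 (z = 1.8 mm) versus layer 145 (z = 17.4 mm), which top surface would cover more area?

Layer 15 (z = 1.8): the cube is present — its section is the full 15.5×11 rectangle (area 170.50 mm²); the cylinder at (0.5, 7) is not intersected at this z (z outside [2, 6]); the cube at (0, 9.5) does not reach this height (z outside [6, 20.5]); Combining (union): only the 15.5×11 cube is present, so the union is just that shape — area = 170.50 mm²; the 8×29.5 cube at (6, 1.5) contributes its full rectangle (area 236.00 mm²); Keeping only the common overlap: the 8×29.5 cube at (6, 1.5) partially overlaps the result so far; clipping to the common part keeps 76.00 mm² — area = 76.00 mm². So its area = 76.00 mm². Layer 145 (z = 17.4): the cube is absent (z outside [0, 10]); the cylinder at (0.5, 7) is not intersected at this z (z outside [2, 6]); the cube at (0, 9.5) is present — its section is the full 16.5×23 rectangle (area 379.50 mm²); Merging all regions: only the 16.5×23 cube at (0, 9.5) is present, so the union is just that shape — area = 379.50 mm²; the 8×29.5 cube at (6, 1.5) contributes its full rectangle (area 236.00 mm²); Taking the intersection: the 8×29.5 cube at (6, 1.5) partially overlaps that combined region; clipping to the common part keeps 172.00 mm² — area = 172.00 mm². So its area = 172.00 mm². Layer 145 is larger (172.00 vs 76.00 mm²).

layer 145 (z = 17.4 mm)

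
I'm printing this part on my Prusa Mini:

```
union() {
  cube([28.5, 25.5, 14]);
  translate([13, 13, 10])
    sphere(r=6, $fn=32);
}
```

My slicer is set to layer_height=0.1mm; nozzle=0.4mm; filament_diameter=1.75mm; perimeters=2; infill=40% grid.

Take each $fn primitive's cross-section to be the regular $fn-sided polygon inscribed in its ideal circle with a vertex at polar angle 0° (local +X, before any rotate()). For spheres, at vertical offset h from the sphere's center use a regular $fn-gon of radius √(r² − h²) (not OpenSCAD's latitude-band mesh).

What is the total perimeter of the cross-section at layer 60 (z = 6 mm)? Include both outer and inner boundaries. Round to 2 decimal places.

At z = 6 mm: the cube is present — its section is the full 28.5×25.5 rectangle (perimeter 108.00 mm); the r=6 sphere at (13, 13) slices to a regular 32-gon of circumradius 4.472 (√(r²−h²) with h=4 from center) (perimeter = 2·32·4.472·sin(180°/32) = 28.05 mm); Combining (union): the r=6 sphere at (13, 13) lies entirely inside the 28.5×25.5 cube, so the union is just the 28.5×25.5 cube — boundary = 108.00 mm. Overall, the cross-section is a single solid region. Total boundary length (outer) = 108.00 mm.

108.00 mm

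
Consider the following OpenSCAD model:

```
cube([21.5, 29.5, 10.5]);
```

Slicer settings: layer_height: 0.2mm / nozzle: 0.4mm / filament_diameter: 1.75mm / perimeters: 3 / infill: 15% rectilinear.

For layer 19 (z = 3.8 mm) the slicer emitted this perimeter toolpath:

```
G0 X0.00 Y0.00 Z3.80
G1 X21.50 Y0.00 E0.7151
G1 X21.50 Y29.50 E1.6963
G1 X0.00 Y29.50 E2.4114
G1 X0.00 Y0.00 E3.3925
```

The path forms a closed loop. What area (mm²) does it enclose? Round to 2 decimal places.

634.25 mm²

Apply the shoelace formula to the sequence of (X, Y) vertices; enclosed area = 634.25 mm².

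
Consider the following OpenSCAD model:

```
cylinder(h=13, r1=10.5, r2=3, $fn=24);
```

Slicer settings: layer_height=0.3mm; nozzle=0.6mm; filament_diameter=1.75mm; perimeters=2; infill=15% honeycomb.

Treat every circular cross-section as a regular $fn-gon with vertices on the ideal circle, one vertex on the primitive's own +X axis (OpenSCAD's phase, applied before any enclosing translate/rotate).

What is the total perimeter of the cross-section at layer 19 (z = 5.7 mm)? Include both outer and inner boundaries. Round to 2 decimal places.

At z = 5.7 mm: the cone: at t=0.438 of its height the radius interpolates to r₁+(r₂−r₁)t = 7.212, giving a regular 24-gon of that circumradius (perimeter = 2·24·7.212·sin(180°/24) = 45.18 mm). Overall, the cross-section is a single solid region. Total boundary length (outer) = 45.18 mm.

45.18 mm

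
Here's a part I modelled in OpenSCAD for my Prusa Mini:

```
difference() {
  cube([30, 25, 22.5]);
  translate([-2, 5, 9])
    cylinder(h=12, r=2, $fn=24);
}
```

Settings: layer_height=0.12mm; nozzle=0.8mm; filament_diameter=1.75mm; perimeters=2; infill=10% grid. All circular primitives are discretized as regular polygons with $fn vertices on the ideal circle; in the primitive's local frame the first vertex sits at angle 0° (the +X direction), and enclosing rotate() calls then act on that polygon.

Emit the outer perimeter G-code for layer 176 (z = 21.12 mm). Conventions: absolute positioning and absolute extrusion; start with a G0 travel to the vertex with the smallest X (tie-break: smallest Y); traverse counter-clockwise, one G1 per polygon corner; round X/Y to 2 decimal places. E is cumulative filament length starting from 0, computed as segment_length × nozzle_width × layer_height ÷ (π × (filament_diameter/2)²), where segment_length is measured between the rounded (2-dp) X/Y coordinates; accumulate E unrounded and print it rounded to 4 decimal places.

G0 X0.00 Y0.00 Z21.12
G1 X30.00 Y0.00 E1.1974
G1 X30.00 Y25.00 E2.1952
G1 X0.00 Y25.00 E3.3925
G1 X0.00 Y0.00 E4.3903

At z = 21.12 mm: the cube is present — its section is the full 30×25 rectangle; the cylinder at (-2, 5) does not reach this height (z outside [9, 21]); Subtracting the remaining from the first: none of the subtracted shapes is present at this height, so the 30×25 cube is unchanged — 1 connected region. The outline is a single polygon with 4 vertices. Extrusion per mm of travel: 0.8 × 0.12 / (π × 0.875²) = 0.039912. Accumulating E over each segment gives final E = 4.3903.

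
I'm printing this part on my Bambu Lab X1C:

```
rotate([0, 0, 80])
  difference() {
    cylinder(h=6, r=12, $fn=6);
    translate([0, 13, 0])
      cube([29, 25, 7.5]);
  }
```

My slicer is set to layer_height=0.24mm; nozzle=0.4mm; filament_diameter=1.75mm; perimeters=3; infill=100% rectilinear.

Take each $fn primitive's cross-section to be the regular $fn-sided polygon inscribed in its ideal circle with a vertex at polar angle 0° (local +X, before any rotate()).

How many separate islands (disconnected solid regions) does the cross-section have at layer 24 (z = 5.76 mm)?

At z = 5.76 mm: the cylinder: section is a regular 6-gon, circumradius r=12; the cube at (0, 13) (footprint 29×25) is included at this height; Subtracting the remaining from the first: starting from the r=12 cylinder, the 29×25 cube at (0, 13) misses the remaining region (no effect) — 1 connected region; (rotated 80° about Z; rotation is an isometry so areas/perimeters/island counts are preserved). Overall, the cross-section is a single solid region. Island count = 1.

1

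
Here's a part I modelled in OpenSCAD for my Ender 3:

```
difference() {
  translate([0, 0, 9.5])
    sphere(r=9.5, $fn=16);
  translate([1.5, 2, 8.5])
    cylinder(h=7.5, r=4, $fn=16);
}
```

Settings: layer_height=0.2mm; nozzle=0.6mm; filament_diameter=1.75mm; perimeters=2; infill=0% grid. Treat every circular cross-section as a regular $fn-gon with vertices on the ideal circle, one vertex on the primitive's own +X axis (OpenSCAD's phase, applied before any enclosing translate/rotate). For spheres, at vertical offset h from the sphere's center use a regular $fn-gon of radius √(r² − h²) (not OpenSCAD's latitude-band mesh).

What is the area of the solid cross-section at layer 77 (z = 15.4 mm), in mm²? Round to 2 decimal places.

120.74 mm²

At z = 15.4 mm: the r=9.5 sphere slices to a regular 16-gon of circumradius 7.446 (√(r²−h²) with h=5.9 from center) (area = (16/2)·7.446²·sin(360°/16) = 169.73 mm²); the cylinder at (1.5, 2): section is a regular 16-gon, circumradius r=4 (area = (16/2)·4.000²·sin(360°/16) = 48.98 mm²); After the difference (first − rest): starting from the r=9.5 sphere (169.73 mm²), the r=4 cylinder at (1.5, 2) lies wholly inside it (removes its full 48.98 mm² and its 24.97 mm outline becomes a hole wall) — area = 120.74 mm². Overall, the cross-section is one region with 1 hole. Net area = 120.74 mm².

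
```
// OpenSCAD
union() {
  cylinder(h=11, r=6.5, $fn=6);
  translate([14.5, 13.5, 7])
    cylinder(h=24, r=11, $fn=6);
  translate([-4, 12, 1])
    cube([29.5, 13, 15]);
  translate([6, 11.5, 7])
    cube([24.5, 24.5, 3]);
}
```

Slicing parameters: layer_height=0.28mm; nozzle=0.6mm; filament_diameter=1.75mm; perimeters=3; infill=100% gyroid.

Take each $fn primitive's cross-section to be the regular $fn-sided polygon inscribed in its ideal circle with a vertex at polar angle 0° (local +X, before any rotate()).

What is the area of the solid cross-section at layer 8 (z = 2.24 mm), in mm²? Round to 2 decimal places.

At z = 2.24 mm: the cylinder: section is a regular 6-gon, circumradius r=6.5 (area = (6/2)·6.500²·sin(360°/6) = 109.77 mm²); the cylinder at (14.5, 13.5) is not intersected at this z (z outside [7, 31]); the 29.5×13 cube at (-4, 12) contributes its full rectangle (area 383.50 mm²); the cube at (6, 11.5) is not intersected at this z (z outside [7, 10]); Taking the union: the 2 present regions are separate (no shared area or edge), so areas and boundary lengths simply add and each stays a separate island — area = 493.27 mm². Overall, the cross-section has 2 separate islands. Net area = 493.27 mm².

493.27 mm²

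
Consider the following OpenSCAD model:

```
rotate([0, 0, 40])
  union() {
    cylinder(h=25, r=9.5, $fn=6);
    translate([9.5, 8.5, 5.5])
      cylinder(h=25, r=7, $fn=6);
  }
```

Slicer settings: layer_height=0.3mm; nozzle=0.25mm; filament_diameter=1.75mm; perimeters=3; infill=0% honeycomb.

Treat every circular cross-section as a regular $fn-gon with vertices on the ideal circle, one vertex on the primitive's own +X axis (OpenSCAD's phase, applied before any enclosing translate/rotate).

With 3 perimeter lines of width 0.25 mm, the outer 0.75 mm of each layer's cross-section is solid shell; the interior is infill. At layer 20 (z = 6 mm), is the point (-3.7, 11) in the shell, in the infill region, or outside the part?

At z = 6 mm: the r=9.5 cylinder contributes a regular 6-gon of circumradius 9.5; the cylinder at (9.5, 8.5): section is a regular 6-gon, circumradius r=7; Combining (union): the regions partially overlap (shared area 12.11 mm²), so overlapping operands fuse into one piece — 1 connected region; (whole slice rotated 40° about Z — lengths, areas and connectivity unchanged). Overall, the cross-section is a single solid region. Undo the 40° rotation: the query point maps to (4.236, 10.805) in the un-rotated model frame. The nearest boundary edge runs (2.50, 8.50)→(6.00, 14.56); distance from the point to it = 0.35 mm. The point is inside the cross-section, 0.35 mm from the nearest boundary — within the 0.75 mm shell band (3 × 0.25).

shell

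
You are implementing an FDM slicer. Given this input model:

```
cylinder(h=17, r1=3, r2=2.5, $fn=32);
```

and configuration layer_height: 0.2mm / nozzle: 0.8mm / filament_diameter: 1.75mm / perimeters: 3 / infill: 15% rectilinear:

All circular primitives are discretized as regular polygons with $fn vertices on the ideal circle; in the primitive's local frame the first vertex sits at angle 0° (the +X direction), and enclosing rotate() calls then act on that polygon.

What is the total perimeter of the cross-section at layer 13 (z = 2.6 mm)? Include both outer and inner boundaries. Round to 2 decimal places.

At z = 2.6 mm: the cone: at t=0.153 of its height the radius interpolates to r₁+(r₂−r₁)t = 2.924, giving a regular 32-gon of that circumradius (perimeter = 2·32·2.924·sin(180°/32) = 18.34 mm). Overall, the cross-section is a single solid region. Total boundary length (outer) = 18.34 mm.

18.34 mm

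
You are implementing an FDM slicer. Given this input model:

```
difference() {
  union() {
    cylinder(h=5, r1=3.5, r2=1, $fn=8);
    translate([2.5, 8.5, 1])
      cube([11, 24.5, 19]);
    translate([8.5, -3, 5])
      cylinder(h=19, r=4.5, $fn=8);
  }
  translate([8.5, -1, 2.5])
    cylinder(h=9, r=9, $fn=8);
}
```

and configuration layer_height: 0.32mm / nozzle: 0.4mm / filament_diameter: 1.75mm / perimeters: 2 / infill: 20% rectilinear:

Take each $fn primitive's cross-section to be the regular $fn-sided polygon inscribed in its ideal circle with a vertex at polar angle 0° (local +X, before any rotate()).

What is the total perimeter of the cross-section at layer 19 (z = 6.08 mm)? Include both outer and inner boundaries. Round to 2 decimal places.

71.00 mm

At z = 6.08 mm: the cone is not intersected at this z (z outside [0, 5]); the cube at (2.5, 8.5) (footprint 11×24.5) is included at this height (perimeter 71.00 mm); the r=4.5 cylinder at (8.5, -3) contributes a regular 8-gon of circumradius 4.5 (perimeter = 2·8·4.500·sin(180°/8) = 27.55 mm); Merging all regions: the 2 present regions are separate (no shared area or edge), so areas and boundary lengths simply add and each stays a separate island — boundary = 98.55 mm; the cylinder at (8.5, -1): section is a regular 8-gon, circumradius r=9 (perimeter = 2·8·9.000·sin(180°/8) = 55.11 mm); After the difference (first − rest): starting from the result so far, the r=9 cylinder at (8.5, -1) partially overlaps it — only the 57.28 mm² overlap (of its 229.10 mm²) is removed, clipping the outline — boundary = 71.00 mm. Overall, the cross-section is a single solid region. Total boundary length (outer) = 71.00 mm.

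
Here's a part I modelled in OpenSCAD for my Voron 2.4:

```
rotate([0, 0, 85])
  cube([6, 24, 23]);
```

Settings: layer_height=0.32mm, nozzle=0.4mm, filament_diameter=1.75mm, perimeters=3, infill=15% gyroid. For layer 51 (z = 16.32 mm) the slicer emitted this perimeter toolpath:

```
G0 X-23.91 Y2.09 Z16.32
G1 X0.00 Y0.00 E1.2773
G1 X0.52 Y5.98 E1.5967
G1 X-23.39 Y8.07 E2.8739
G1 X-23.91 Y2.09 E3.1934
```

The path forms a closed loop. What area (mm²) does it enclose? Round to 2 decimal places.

Apply the shoelace formula to the sequence of (X, Y) vertices; enclosed area = 144.07 mm².

144.07 mm²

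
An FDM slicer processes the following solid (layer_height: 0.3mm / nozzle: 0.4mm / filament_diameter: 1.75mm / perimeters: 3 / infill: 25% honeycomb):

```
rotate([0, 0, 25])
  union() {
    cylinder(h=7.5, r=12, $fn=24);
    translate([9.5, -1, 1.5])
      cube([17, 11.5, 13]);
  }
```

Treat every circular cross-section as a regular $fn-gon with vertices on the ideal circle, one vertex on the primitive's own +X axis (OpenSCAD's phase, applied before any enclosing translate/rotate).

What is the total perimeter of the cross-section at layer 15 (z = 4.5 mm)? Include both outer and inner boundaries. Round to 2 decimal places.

At z = 4.5 mm: the r=12 cylinder contributes a regular 24-gon of circumradius 12 (perimeter = 2·24·12.000·sin(180°/24) = 75.18 mm); the 17×11.5 cube at (9.5, -1) contributes its full rectangle (perimeter 57.00 mm); Combining (union): the regions partially overlap (shared area 14.40 mm²), so the edge portions inside another operand are dropped and the merged outline is re-measured after clipping — boundary = 112.91 mm; (rotated 25° about Z; rotation is an isometry so areas/perimeters/island counts are preserved). Overall, the cross-section is a single solid region. Total boundary length (outer) = 112.91 mm.

112.91 mm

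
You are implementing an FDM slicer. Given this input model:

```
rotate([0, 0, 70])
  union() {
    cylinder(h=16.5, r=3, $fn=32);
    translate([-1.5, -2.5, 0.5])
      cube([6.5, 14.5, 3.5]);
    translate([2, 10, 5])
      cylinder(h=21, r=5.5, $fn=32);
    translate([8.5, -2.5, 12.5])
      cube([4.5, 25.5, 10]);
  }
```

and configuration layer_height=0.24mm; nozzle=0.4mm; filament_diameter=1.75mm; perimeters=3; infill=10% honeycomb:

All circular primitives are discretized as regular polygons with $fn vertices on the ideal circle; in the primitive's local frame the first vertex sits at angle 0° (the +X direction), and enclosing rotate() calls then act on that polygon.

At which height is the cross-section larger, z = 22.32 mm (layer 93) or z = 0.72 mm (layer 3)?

Layer 93 (z = 22.32): the cylinder does not reach this height (z outside [0, 16.5]); the cube at (-1.5, -2.5) does not reach this height (z outside [0.5, 4]); the r=5.5 cylinder at (2, 10) contributes a regular 32-gon of circumradius 5.5 (area = (32/2)·5.500²·sin(360°/32) = 94.42 mm²); the cube at (8.5, -2.5) is present — its section is the full 4.5×25.5 rectangle (area 114.75 mm²); Combining (union): the 2 present regions are separate (no shared area or edge), so areas and boundary lengths simply add and each stays a separate island — area = 209.17 mm²; (rotated 70° about Z; rotation is an isometry so areas/perimeters/island counts are preserved). So its area = 209.17 mm². Layer 3 (z = 0.72): the cylinder: section is a regular 32-gon, circumradius r=3 (area = (32/2)·3.000²·sin(360°/32) = 28.09 mm²); the cube at (-1.5, -2.5) is present — its section is the full 6.5×14.5 rectangle (area 94.25 mm²); the cylinder at (2, 10) is not intersected at this z (z outside [5, 26]); the cube at (8.5, -2.5) does not reach this height (z outside [12.5, 22.5]); Combining (union): the regions partially overlap — summed areas 122.34 mm² minus the doubly-counted overlap 21.54 mm² gives 100.80 mm² — area = 100.80 mm²; (whole slice rotated 70° about Z — lengths, areas and connectivity unchanged). So its area = 100.80 mm². Layer 93 is larger (209.17 vs 100.80 mm²).

layer 93 (z = 22.32 mm)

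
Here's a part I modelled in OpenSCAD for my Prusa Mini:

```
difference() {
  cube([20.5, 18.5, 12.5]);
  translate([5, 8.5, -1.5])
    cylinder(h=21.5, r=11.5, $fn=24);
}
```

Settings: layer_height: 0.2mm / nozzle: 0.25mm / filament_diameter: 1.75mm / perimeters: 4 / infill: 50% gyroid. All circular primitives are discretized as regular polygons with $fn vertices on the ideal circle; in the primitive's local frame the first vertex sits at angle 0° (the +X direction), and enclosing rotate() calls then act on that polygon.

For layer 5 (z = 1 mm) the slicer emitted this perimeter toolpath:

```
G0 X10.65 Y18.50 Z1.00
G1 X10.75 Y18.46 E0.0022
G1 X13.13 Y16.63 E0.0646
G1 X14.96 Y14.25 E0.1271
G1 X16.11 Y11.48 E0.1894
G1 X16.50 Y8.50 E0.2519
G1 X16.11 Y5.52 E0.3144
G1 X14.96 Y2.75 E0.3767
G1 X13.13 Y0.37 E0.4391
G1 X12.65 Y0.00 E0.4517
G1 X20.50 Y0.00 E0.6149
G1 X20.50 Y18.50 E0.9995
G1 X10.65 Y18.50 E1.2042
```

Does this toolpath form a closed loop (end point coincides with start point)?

Start point (G0): (10.65, 18.50). End point (last G1): the path returns to the start — closed.

yes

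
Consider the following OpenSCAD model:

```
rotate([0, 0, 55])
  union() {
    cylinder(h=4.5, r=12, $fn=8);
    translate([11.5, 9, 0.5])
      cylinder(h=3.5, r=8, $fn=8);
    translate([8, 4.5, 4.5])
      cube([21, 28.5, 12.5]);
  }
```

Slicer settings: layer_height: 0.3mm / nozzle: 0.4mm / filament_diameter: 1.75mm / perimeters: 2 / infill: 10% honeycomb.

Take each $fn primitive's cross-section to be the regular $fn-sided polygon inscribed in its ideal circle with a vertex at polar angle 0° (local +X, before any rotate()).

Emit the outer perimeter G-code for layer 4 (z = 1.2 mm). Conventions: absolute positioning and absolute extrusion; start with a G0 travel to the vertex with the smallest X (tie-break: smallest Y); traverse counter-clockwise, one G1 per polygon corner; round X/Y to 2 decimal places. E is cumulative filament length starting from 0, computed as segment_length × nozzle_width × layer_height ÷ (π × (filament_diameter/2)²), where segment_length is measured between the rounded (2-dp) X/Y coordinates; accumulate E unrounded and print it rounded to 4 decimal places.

At z = 1.2 mm: the r=12 cylinder contributes a regular 8-gon of circumradius 12; the r=8 cylinder at (11.5, 9) contributes a regular 8-gon of circumradius 8; the cube at (8, 4.5) is not intersected at this z (z outside [4.5, 17]); Combining (union): the regions partially overlap (shared area 34.90 mm²), so overlapping operands fuse into one piece — 1 connected region; (whole slice rotated 55° about Z — lengths, areas and connectivity unchanged). The outline is a single polygon with 14 vertices. Extrusion per mm of travel: 0.4 × 0.3 / (π × 0.875²) = 0.049890. Accumulating E over each segment gives final E = 4.7813.

G0 X-11.82 Y-2.08 Z1.20
G1 X-6.88 Y-9.83 E0.4585
G1 X2.08 Y-11.82 E0.9164
G1 X9.83 Y-6.88 E1.3749
G1 X11.82 Y2.08 E1.8329
G1 X6.88 Y9.83 E2.2914
G1 X5.79 Y10.07 E2.3471
G1 X7.10 Y15.97 E2.6486
G1 X3.81 Y21.14 E2.9543
G1 X-2.17 Y22.46 E3.2598
G1 X-7.33 Y19.17 E3.5651
G1 X-8.65 Y13.19 E3.8707
G1 X-6.13 Y9.24 E4.1044
G1 X-9.83 Y6.88 E4.3234
G1 X-11.82 Y-2.08 E4.7813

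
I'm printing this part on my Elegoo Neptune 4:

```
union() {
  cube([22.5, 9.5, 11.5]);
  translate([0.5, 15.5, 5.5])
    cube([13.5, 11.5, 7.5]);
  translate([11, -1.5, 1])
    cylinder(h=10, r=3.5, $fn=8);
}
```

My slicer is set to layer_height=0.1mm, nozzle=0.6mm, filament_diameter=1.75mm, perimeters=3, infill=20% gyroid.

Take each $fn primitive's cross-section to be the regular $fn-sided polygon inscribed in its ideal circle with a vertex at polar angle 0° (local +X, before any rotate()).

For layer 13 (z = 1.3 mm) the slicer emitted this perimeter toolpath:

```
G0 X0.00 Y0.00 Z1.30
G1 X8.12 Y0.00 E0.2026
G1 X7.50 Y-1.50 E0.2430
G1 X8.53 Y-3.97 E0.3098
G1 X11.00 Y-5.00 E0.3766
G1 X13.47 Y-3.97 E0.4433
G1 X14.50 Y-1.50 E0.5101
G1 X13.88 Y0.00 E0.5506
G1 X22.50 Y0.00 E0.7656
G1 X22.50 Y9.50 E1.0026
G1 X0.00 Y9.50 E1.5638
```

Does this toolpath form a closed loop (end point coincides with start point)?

no

Start point (G0): (0.00, 0.00). End point (last G1): the path does not return to the start — open.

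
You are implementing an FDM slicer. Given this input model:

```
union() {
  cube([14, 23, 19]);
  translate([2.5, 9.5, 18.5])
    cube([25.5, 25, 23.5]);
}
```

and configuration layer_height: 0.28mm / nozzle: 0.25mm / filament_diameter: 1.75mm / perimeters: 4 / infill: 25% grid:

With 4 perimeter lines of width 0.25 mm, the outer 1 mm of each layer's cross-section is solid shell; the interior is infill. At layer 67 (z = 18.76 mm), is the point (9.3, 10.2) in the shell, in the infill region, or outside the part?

infill

At z = 18.76 mm: the cube is present — its section is the full 14×23 rectangle; the cube at (2.5, 9.5) (footprint 25.5×25) is included at this height; Merging all regions: the regions partially overlap (shared area 155.25 mm²), so overlapping operands fuse into one piece — 1 connected region. Overall, the cross-section is a single solid region. The nearest boundary edge runs (28.00, 9.50)→(14.00, 9.50); distance from the point to it = 4.75 mm. The point is inside the cross-section and 4.75 mm from the nearest boundary — more than the 1 mm shell width (4 × 0.25), so it's in the infill interior.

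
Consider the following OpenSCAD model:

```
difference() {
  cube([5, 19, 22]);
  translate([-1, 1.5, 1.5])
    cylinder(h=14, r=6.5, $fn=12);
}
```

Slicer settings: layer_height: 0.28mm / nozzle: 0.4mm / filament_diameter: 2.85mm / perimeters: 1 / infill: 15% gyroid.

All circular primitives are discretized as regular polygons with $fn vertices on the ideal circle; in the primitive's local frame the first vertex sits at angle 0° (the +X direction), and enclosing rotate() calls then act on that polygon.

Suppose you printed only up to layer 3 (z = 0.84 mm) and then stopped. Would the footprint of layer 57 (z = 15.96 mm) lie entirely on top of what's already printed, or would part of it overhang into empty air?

Compare the two slices. At z = 0.84: the cube is present — its section is the full 5×19 rectangle (area 95.00 mm²); the cylinder at (-1, 1.5) is not intersected at this z (z outside [1.5, 15.5]); After the difference (first − rest): none of the subtracted shapes is present at this height, so the 5×19 cube is unchanged — area = 95.00 mm². At z = 15.96: the cube is present — its section is the full 5×19 rectangle (area 95.00 mm²); the cylinder at (-1, 1.5) is not intersected at this z (z outside [1.5, 15.5]); Taking the first minus the rest: none of the subtracted shapes is present at this height, so the 5×19 cube is unchanged — area = 95.00 mm². Checking containment: the cross-section at z = 15.96 is a subset of the cross-section at z = 0.84.

entirely on top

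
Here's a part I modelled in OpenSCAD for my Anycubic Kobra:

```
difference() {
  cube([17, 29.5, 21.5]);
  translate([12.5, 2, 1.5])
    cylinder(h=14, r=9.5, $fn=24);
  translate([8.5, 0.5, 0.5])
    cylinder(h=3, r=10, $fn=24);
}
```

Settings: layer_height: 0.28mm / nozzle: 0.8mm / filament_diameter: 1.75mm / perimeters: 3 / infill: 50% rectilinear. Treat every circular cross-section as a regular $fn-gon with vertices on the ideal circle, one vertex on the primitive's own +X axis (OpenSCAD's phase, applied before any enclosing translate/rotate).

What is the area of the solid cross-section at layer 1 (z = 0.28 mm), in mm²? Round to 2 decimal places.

At z = 0.28 mm: the cube (footprint 17×29.5) is included at this height (area 501.50 mm²); the cylinder at (12.5, 2) does not reach this height (z outside [1.5, 15.5]); the cylinder at (8.5, 0.5) is absent (z outside [0.5, 3.5]); Taking the first minus the rest: none of the subtracted shapes is present at this height, so the 17×29.5 cube is unchanged — area = 501.50 mm². Overall, the cross-section is a single solid region. Net area = 501.50 mm².

501.50 mm²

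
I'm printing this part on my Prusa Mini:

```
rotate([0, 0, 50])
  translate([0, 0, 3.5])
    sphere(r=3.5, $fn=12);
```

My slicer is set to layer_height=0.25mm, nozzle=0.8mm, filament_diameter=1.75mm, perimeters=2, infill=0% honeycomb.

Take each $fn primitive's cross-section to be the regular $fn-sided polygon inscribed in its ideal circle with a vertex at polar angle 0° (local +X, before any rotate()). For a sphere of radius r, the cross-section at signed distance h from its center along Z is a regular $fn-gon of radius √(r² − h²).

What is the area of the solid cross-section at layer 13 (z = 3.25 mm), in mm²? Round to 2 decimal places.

At z = 3.25 mm: the r=3.5 sphere slices to a regular 12-gon of circumradius 3.491 (√(r²−h²) with h=0.25 from center) (area = (12/2)·3.491²·sin(360°/12) = 36.56 mm²); (rotated 50° about Z; rotation is an isometry so areas/perimeters/island counts are preserved). Overall, the cross-section is a single solid region. Net area = 36.56 mm².

36.56 mm²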